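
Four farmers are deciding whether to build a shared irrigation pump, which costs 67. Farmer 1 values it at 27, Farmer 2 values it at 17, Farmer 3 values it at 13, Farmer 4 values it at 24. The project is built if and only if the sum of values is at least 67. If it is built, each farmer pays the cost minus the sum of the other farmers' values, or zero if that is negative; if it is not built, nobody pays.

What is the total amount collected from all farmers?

26

Total value 81 ≥ cost 67, so it is built.
Farmer 1: others sum to 54; max(0, 67 - 54) = 13.
Farmer 2: others sum to 64; max(0, 67 - 64) = 3.
Farmer 3: others sum to 68; max(0, 67 - 68) = 0.
Farmer 4: others sum to 57; max(0, 67 - 57) = 10.
Total collected = 13 + 3 + 0 + 10 = 26.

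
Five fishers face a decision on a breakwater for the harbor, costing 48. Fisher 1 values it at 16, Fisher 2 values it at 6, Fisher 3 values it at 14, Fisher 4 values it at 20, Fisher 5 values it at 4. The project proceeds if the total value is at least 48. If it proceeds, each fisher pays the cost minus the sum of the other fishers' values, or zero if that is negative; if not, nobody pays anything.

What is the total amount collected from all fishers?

Total value 60 ≥ cost 48, so it is built.
Fisher 1: others sum to 44; max(0, 48 - 44) = 4.
Fisher 2: others sum to 54; max(0, 48 - 54) = 0.
Fisher 3: others sum to 46; max(0, 48 - 46) = 2.
Fisher 4: others sum to 40; max(0, 48 - 40) = 8.
Fisher 5: others sum to 56; max(0, 48 - 56) = 0.
Total collected = 4 + 0 + 2 + 8 + 0 = 14.

14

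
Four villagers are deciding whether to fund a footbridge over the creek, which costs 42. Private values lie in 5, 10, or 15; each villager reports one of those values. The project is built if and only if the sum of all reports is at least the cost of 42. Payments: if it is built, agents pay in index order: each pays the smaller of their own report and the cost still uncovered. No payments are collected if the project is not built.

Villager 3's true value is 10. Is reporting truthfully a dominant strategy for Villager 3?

No

Consider the case where Villager 1 reports 10, Villager 2 reports 15 and Villager 4 reports 15.
Truthful report 10: project built, pays 10, utility 10 - 10 = 0.
Report 5 instead: project built, pays 5, utility 10 - 5 = 5.
Since 5 > 0, reporting 5 is strictly better here, so truthful reporting is not dominant.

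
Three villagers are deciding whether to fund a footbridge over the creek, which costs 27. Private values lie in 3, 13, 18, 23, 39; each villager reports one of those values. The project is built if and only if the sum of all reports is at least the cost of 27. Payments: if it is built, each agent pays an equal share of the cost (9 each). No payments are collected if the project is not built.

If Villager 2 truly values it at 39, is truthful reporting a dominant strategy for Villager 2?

Check each profile of the others' reports and compare truth against every alternative report.
Others report (3, 3): truth gives 30, best alternative gives 30.
Others report (3, 13): truth gives 30, best alternative gives 30.
Others report (3, 18): truth gives 30, best alternative gives 30.
Others report (3, 23): truth gives 30, best alternative gives 30.
Others report (3, 39): truth gives 30, best alternative gives 30.
Others report (13, 3): truth gives 30, best alternative gives 30.
(Remaining 19 profiles checked similarly; truth is weakly best in each.)
In every case the truthful report is at least as good as any alternative, so it is a dominant strategy.

Yes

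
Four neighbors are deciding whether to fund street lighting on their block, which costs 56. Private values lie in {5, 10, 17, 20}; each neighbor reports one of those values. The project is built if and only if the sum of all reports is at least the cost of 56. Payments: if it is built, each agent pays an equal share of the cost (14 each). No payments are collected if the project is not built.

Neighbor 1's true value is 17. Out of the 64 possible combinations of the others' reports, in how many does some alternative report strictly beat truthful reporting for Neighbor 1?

3

Others report (10, 10, 17): truth gives 0; report 20 gives 3 > 0. Violating.
Others report (10, 17, 10): truth gives 0; report 20 gives 3 > 0. Violating.
Others report (17, 10, 10): truth gives 0; report 20 gives 3 > 0. Violating.
Others report (5, 5, 5): truth gives 0; no alternative beats it.
Others report (5, 5, 10): truth gives 0; no alternative beats it.
(Checking all 64 profiles: 3 have a profitable deviation, 61 do not.)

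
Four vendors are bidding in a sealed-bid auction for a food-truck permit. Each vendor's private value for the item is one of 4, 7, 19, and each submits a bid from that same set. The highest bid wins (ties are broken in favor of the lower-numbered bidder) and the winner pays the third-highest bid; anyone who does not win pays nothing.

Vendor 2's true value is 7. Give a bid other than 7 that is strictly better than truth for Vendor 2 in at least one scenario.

Suppose Vendor 1 bids 4, Vendor 3 bids 4 and Vendor 4 bids 19.
Bid 7: loses, pays 0, utility 0.
Bid 19: wins, pays 4, utility 7 - 4 = 3.
So bidding 19 beats truth here (3 > 0).

19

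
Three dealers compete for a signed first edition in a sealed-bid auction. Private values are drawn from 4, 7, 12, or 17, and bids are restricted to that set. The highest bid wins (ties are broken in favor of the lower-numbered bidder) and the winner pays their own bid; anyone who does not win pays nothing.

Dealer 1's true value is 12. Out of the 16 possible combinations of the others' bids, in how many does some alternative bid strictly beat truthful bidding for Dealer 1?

Others bid (4, 4): truth gives 0; bid 4 gives 8 > 0. Violating.
Others bid (4, 7): truth gives 0; bid 7 gives 5 > 0. Violating.
Others bid (7, 4): truth gives 0; bid 7 gives 5 > 0. Violating.
Others bid (7, 7): truth gives 0; bid 7 gives 5 > 0. Violating.
Others bid (4, 12): truth gives 0; no alternative beats it.
Others bid (4, 17): truth gives 0; no alternative beats it.
(Checking all 16 profiles: 4 have a profitable deviation, 12 do not.)

4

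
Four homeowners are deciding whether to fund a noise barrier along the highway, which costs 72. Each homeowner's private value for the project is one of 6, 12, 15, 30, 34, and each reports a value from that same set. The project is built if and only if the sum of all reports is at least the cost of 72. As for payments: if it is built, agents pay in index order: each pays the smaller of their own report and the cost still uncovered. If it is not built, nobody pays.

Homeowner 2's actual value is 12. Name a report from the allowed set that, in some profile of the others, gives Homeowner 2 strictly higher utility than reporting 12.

Suppose Homeowner 1 reports 6, Homeowner 3 reports 30 and Homeowner 4 reports 30.
Report 12: project built, pays 12, utility 12 - 12 = 0.
Report 6: project built, pays 6, utility 12 - 6 = 6.
So reporting 6 beats truth here (6 > 0).

6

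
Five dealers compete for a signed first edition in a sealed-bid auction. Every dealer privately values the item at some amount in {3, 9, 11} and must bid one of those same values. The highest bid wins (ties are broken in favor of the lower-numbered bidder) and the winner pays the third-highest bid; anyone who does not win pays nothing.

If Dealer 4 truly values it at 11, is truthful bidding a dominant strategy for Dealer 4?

Yes

Check each profile of the others' bids and compare truth against every alternative bid.
Others bid (3, 3, 3, 11): truth gives 8, best alternative gives 0.
Others bid (3, 3, 9, 3): truth gives 8, best alternative gives 0.
Others bid (3, 9, 3, 3): truth gives 8, best alternative gives 0.
Others bid (9, 3, 3, 3): truth gives 8, best alternative gives 0.
Others bid (3, 3, 9, 9): truth gives 2, best alternative gives 0.
Others bid (3, 3, 9, 11): truth gives 2, best alternative gives 0.
(Remaining 75 profiles checked similarly; truth is weakly best in each.)
In every case the truthful bid is at least as good as any alternative, so it is a dominant strategy.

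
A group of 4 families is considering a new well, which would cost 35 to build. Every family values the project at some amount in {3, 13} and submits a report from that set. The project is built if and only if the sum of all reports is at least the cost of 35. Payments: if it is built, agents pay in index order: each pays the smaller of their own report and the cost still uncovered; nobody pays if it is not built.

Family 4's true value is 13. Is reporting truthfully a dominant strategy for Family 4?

Yes

Check each profile of the others' reports and compare truth against every alternative report.
Others report (3, 13, 13): truth gives 7, best alternative gives 0.
Others report (13, 3, 13): truth gives 7, best alternative gives 0.
Others report (13, 13, 3): truth gives 7, best alternative gives 0.
Others report (13, 13, 13): truth gives 13, best alternative gives 13.
Others report (3, 3, 3): truth gives 0, best alternative gives 0.
Others report (3, 3, 13): truth gives 0, best alternative gives 0.
(Remaining 2 profiles checked similarly; truth is weakly best in each.)
In every case the truthful report is at least as good as any alternative, so it is a dominant strategy.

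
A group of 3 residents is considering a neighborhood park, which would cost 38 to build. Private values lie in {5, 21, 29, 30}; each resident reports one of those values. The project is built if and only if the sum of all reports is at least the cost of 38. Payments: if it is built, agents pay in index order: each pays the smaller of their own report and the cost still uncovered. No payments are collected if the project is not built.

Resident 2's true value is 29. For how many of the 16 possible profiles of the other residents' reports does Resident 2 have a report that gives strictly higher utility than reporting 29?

14

Others report (5, 21): truth gives 0; report 21 gives 8 > 0. Violating.
Others report (5, 29): truth gives 0; report 5 gives 24 > 0. Violating.
Others report (5, 30): truth gives 0; report 5 gives 24 > 0. Violating.
Others report (21, 21): truth gives 12; report 5 gives 24 > 12. Violating.
Others report (5, 5): truth gives 0; no alternative beats it.
Others report (21, 5): truth gives 12; no alternative beats it.
(Checking all 16 profiles: 14 have a profitable deviation, 2 do not.)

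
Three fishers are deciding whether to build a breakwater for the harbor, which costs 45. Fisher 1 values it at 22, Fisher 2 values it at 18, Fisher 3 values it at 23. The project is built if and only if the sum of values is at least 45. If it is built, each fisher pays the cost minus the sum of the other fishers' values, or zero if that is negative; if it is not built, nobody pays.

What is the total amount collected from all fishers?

Total value 63 ≥ cost 45, so it is built.
Fisher 1: others sum to 41; max(0, 45 - 41) = 4.
Fisher 2: others sum to 45; max(0, 45 - 45) = 0.
Fisher 3: others sum to 40; max(0, 45 - 40) = 5.
Total collected = 4 + 0 + 5 = 9.

9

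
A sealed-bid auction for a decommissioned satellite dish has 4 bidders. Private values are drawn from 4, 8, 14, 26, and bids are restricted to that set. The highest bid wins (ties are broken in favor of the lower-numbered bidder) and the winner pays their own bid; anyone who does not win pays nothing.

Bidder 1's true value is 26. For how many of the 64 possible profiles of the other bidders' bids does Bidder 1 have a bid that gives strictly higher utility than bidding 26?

27

Others bid (4, 4, 4): truth gives 0; bid 4 gives 22 > 0. Violating.
Others bid (4, 4, 8): truth gives 0; bid 8 gives 18 > 0. Violating.
Others bid (4, 4, 14): truth gives 0; bid 14 gives 12 > 0. Violating.
Others bid (4, 8, 4): truth gives 0; bid 8 gives 18 > 0. Violating.
Others bid (4, 4, 26): truth gives 0; no alternative beats it.
Others bid (4, 8, 26): truth gives 0; no alternative beats it.
(Checking all 64 profiles: 27 have a profitable deviation, 37 do not.)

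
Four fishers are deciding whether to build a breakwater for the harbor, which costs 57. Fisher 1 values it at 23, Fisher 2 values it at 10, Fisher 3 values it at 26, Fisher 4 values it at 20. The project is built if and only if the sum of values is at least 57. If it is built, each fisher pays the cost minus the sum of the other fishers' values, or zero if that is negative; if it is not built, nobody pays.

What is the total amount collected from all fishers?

Total value 79 ≥ cost 57, so it is built.
Fisher 1: others sum to 56; max(0, 57 - 56) = 1.
Fisher 2: others sum to 69; max(0, 57 - 69) = 0.
Fisher 3: others sum to 53; max(0, 57 - 53) = 4.
Fisher 4: others sum to 59; max(0, 57 - 59) = 0.
Total collected = 1 + 0 + 4 + 0 = 5.

5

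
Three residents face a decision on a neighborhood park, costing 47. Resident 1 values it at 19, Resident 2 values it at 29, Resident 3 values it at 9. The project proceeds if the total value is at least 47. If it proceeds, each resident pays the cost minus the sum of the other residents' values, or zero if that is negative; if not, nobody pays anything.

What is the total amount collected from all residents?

Total value 57 ≥ cost 47, so it is built.
Resident 1: others sum to 38; max(0, 47 - 38) = 9.
Resident 2: others sum to 28; max(0, 47 - 28) = 19.
Resident 3: others sum to 48; max(0, 47 - 48) = 0.
Total collected = 9 + 19 + 0 = 28.

28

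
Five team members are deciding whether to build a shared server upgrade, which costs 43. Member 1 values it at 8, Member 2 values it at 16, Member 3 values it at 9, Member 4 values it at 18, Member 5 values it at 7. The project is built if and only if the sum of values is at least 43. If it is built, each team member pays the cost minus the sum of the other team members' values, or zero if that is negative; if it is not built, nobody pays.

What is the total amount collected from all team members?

4

Total value 58 ≥ cost 43, so it is built.
Member 1: others sum to 50; max(0, 43 - 50) = 0.
Member 2: others sum to 42; max(0, 43 - 42) = 1.
Member 3: others sum to 49; max(0, 43 - 49) = 0.
Member 4: others sum to 40; max(0, 43 - 40) = 3.
Member 5: others sum to 51; max(0, 43 - 51) = 0.
Total collected = 0 + 1 + 0 + 3 + 0 = 4.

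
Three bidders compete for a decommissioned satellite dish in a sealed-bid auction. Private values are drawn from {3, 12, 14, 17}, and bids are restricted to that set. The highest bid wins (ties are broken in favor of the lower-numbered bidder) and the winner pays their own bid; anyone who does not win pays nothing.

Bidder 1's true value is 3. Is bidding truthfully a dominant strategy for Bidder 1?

Check each profile of the others' bids and compare truth against every alternative bid.
Others bid (3, 3): truth gives 0, best alternative gives -9.
Others bid (3, 12): truth gives 0, best alternative gives -9.
Others bid (12, 3): truth gives 0, best alternative gives -9.
Others bid (12, 12): truth gives 0, best alternative gives -9.
Others bid (3, 14): truth gives 0, best alternative gives 0.
Others bid (3, 17): truth gives 0, best alternative gives 0.
(Remaining 10 profiles checked similarly; truth is weakly best in each.)
In every case the truthful bid is at least as good as any alternative, so it is a dominant strategy.

Yes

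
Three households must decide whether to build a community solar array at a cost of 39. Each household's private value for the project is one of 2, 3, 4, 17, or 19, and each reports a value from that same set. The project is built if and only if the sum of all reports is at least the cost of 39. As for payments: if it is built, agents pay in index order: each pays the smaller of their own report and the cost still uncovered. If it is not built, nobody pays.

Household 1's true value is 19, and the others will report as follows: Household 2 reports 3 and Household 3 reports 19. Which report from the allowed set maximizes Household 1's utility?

Report 2: project not built, utility 0.
Report 3: project not built, utility 0.
Report 4: project not built, utility 0.
Report 17: project built, pays 17, utility 19 - 17 = 2.
Report 19: project built, pays 19, utility 19 - 19 = 0.
The best choice is 17 with utility 2.

17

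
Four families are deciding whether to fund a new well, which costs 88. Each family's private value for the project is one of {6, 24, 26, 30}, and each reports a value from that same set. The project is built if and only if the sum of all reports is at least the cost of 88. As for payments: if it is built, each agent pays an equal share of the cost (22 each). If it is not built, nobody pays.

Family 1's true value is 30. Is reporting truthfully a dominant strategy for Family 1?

Yes

Check each profile of the others' reports and compare truth against every alternative report.
Others report (6, 24, 30): truth gives 8, best alternative gives 0.
Others report (6, 26, 26): truth gives 8, best alternative gives 0.
Others report (6, 30, 24): truth gives 8, best alternative gives 0.
Others report (24, 6, 30): truth gives 8, best alternative gives 0.
Others report (24, 30, 6): truth gives 8, best alternative gives 0.
Others report (26, 6, 26): truth gives 8, best alternative gives 0.
(Remaining 58 profiles checked similarly; truth is weakly best in each.)
In every case the truthful report is at least as good as any alternative, so it is a dominant strategy.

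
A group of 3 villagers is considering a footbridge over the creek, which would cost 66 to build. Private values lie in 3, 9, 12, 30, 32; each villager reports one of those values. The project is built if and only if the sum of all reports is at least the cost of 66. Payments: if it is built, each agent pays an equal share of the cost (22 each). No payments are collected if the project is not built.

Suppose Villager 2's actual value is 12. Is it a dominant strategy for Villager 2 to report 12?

No

Consider the case where Villager 1 reports 30 and Villager 3 reports 30.
Truthful report 12: project built, pays 22, utility 12 - 22 = -10.
Report 3 instead: project not built, utility 0.
Since 0 > -10, reporting 3 is strictly better here, so truthful reporting is not dominant.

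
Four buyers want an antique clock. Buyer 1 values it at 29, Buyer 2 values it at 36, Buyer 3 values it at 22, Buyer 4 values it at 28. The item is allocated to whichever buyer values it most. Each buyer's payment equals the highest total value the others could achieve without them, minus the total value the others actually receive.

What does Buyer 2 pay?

Buyer 2 has the highest value and receives the item.
Without Buyer 2, the item would go to the next-highest value, 29, so the others could achieve 29.
With Buyer 2 present and winning, the others receive nothing, so their total is 0.
Payment = 29 - 0 = 29.

29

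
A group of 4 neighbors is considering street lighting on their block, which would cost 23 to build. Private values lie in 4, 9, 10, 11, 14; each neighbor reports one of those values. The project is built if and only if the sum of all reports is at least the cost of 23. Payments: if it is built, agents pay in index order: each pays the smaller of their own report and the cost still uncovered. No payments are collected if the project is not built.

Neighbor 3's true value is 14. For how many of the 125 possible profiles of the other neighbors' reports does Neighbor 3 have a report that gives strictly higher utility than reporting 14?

48

Others report (4, 4, 4): truth gives 0; report 11 gives 3 > 0. Violating.
Others report (4, 4, 9): truth gives 0; report 9 gives 5 > 0. Violating.
Others report (4, 4, 10): truth gives 0; report 9 gives 5 > 0. Violating.
Others report (4, 4, 11): truth gives 0; report 4 gives 10 > 0. Violating.
Others report (4, 10, 4): truth gives 5; no alternative beats it.
Others report (9, 10, 4): truth gives 10; no alternative beats it.
(Checking all 125 profiles: 48 have a profitable deviation, 77 do not.)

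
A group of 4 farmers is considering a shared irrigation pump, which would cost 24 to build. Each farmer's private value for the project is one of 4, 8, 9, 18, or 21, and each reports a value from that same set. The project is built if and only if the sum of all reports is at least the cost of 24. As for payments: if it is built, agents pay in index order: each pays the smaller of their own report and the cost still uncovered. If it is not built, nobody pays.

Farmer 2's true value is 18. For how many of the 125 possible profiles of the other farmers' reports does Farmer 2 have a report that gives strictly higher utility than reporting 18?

99

Others report (4, 4, 8): truth gives 0; report 8 gives 10 > 0. Violating.
Others report (4, 4, 9): truth gives 0; report 8 gives 10 > 0. Violating.
Others report (4, 4, 18): truth gives 0; report 4 gives 14 > 0. Violating.
Others report (4, 4, 21): truth gives 0; report 4 gives 14 > 0. Violating.
Others report (4, 4, 4): truth gives 0; no alternative beats it.
Others report (21, 4, 4): truth gives 15; no alternative beats it.
(Checking all 125 profiles: 99 have a profitable deviation, 26 do not.)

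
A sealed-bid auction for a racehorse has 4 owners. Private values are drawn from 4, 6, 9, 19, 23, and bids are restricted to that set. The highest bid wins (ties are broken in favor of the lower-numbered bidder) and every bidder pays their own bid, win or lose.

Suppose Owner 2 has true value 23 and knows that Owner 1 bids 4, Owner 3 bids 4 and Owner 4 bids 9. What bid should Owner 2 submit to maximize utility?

Bid 4: loses but pays 4, utility -4.
Bid 6: loses but pays 6, utility -6.
Bid 9: wins, pays 9, utility 23 - 9 = 14.
Bid 19: wins, pays 19, utility 23 - 19 = 4.
Bid 23: wins, pays 23, utility 23 - 23 = 0.
The best choice is 9 with utility 14.

9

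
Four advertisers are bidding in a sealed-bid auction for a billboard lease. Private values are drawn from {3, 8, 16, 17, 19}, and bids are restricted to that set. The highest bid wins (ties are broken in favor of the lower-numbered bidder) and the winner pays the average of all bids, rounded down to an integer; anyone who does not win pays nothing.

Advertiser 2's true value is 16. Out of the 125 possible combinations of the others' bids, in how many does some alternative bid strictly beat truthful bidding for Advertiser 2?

Others bid (3, 3, 3): truth gives 10; bid 8 gives 12 > 10. Violating.
Others bid (3, 3, 8): truth gives 9; bid 8 gives 11 > 9. Violating.
Others bid (3, 3, 17): truth gives 0; bid 17 gives 6 > 0. Violating.
Others bid (3, 3, 19): truth gives 0; bid 19 gives 5 > 0. Violating.
Others bid (3, 3, 16): truth gives 7; no alternative beats it.
Others bid (3, 8, 16): truth gives 6; no alternative beats it.
(Checking all 125 profiles: 67 have a profitable deviation, 58 do not.)

67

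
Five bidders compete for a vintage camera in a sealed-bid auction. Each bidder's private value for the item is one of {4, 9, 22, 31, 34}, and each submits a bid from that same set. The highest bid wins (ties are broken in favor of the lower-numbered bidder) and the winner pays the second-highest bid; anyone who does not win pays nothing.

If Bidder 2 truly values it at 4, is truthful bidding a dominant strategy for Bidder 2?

Check each profile of the others' bids and compare truth against every alternative bid.
Others bid (4, 4, 4, 9): truth gives 0, best alternative gives -5.
Others bid (4, 4, 9, 4): truth gives 0, best alternative gives -5.
Others bid (4, 4, 9, 9): truth gives 0, best alternative gives -5.
Others bid (4, 9, 4, 4): truth gives 0, best alternative gives -5.
Others bid (4, 9, 4, 9): truth gives 0, best alternative gives -5.
Others bid (4, 9, 9, 4): truth gives 0, best alternative gives -5.
(Remaining 619 profiles checked similarly; truth is weakly best in each.)
In every case the truthful bid is at least as good as any alternative, so it is a dominant strategy.

Yes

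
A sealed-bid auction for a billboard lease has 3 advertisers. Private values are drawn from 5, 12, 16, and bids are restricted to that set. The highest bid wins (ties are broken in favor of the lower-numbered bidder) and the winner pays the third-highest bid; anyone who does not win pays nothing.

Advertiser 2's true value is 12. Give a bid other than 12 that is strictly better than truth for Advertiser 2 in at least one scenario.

16

Suppose Advertiser 1 bids 5 and Advertiser 3 bids 16.
Bid 12: loses, pays 0, utility 0.
Bid 16: wins, pays 5, utility 12 - 5 = 7.
So bidding 16 beats truth here (7 > 0).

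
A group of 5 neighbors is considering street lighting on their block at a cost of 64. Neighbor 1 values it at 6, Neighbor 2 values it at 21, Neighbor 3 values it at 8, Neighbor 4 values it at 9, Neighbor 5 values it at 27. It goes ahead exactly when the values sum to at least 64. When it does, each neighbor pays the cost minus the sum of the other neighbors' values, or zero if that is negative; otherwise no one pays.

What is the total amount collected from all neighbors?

37

Total value 71 ≥ cost 64, so it is built.
Neighbor 1: others sum to 65; max(0, 64 - 65) = 0.
Neighbor 2: others sum to 50; max(0, 64 - 50) = 14.
Neighbor 3: others sum to 63; max(0, 64 - 63) = 1.
Neighbor 4: others sum to 62; max(0, 64 - 62) = 2.
Neighbor 5: others sum to 44; max(0, 64 - 44) = 20.
Total collected = 0 + 14 + 1 + 2 + 20 = 37.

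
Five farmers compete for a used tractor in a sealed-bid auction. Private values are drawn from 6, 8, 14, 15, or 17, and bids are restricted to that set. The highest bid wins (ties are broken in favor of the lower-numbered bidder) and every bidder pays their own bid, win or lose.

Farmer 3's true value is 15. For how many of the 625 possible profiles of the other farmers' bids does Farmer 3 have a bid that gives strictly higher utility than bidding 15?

517

Others bid (6, 6, 6, 6): truth gives 0; bid 8 gives 7 > 0. Violating.
Others bid (6, 6, 6, 8): truth gives 0; bid 8 gives 7 > 0. Violating.
Others bid (6, 6, 6, 14): truth gives 0; bid 14 gives 1 > 0. Violating.
Others bid (6, 6, 6, 17): truth gives -15; bid 17 gives -2 > -15. Violating.
Others bid (6, 6, 6, 15): truth gives 0; no alternative beats it.
Others bid (6, 6, 8, 15): truth gives 0; no alternative beats it.
(Checking all 625 profiles: 517 have a profitable deviation, 108 do not.)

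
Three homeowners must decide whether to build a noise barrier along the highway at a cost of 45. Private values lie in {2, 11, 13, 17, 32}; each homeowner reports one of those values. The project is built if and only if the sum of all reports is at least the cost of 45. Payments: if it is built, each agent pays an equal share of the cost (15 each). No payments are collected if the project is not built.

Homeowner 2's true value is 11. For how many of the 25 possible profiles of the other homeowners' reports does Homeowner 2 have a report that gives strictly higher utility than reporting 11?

Others report (2, 32): truth gives -4; report 2 gives 0 > -4. Violating.
Others report (17, 17): truth gives -4; report 2 gives 0 > -4. Violating.
Others report (32, 2): truth gives -4; report 2 gives 0 > -4. Violating.
Others report (2, 2): truth gives 0; no alternative beats it.
Others report (2, 11): truth gives 0; no alternative beats it.
(Checking all 25 profiles: 3 have a profitable deviation, 22 do not.)

3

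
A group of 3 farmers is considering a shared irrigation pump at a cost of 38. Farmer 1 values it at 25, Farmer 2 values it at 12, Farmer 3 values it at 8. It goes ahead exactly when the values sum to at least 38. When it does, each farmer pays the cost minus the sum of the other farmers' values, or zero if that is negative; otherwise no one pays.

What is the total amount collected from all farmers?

24

Total value 45 ≥ cost 38, so it is built.
Farmer 1: others sum to 20; max(0, 38 - 20) = 18.
Farmer 2: others sum to 33; max(0, 38 - 33) = 5.
Farmer 3: others sum to 37; max(0, 38 - 37) = 1.
Total collected = 18 + 5 + 1 = 24.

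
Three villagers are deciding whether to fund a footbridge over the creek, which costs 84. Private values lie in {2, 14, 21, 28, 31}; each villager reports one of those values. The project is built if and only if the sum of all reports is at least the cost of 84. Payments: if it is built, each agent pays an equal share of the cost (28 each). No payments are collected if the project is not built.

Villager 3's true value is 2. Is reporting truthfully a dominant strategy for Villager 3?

Check each profile of the others' reports and compare truth against every alternative report.
Others report (2, 2): truth gives 0, best alternative gives 0.
Others report (2, 14): truth gives 0, best alternative gives 0.
Others report (2, 21): truth gives 0, best alternative gives 0.
Others report (2, 28): truth gives 0, best alternative gives 0.
Others report (2, 31): truth gives 0, best alternative gives 0.
Others report (14, 2): truth gives 0, best alternative gives 0.
(Remaining 19 profiles checked similarly; truth is weakly best in each.)
In every case the truthful report is at least as good as any alternative, so it is a dominant strategy.

Yes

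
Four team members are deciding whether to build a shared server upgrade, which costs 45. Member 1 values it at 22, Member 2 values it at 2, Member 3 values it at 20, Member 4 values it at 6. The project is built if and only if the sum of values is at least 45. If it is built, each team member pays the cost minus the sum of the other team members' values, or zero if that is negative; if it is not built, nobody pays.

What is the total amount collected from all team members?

33

Total value 50 ≥ cost 45, so it is built.
Member 1: others sum to 28; max(0, 45 - 28) = 17.
Member 2: others sum to 48; max(0, 45 - 48) = 0.
Member 3: others sum to 30; max(0, 45 - 30) = 15.
Member 4: others sum to 44; max(0, 45 - 44) = 1.
Total collected = 17 + 0 + 15 + 1 = 33.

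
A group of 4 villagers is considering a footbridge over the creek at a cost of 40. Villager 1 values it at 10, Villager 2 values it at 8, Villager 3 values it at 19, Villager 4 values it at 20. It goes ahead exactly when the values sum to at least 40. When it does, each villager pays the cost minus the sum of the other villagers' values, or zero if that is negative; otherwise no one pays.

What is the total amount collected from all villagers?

5

Total value 57 ≥ cost 40, so it is built.
Villager 1: others sum to 47; max(0, 40 - 47) = 0.
Villager 2: others sum to 49; max(0, 40 - 49) = 0.
Villager 3: others sum to 38; max(0, 40 - 38) = 2.
Villager 4: others sum to 37; max(0, 40 - 37) = 3.
Total collected = 0 + 0 + 2 + 3 = 5.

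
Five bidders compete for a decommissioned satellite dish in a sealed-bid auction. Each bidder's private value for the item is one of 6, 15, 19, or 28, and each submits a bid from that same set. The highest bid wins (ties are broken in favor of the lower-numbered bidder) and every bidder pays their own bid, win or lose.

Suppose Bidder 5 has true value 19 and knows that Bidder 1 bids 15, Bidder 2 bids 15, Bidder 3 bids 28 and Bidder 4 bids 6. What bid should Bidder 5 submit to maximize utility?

Bid 6: loses but pays 6, utility -6.
Bid 15: loses but pays 15, utility -15.
Bid 19: loses but pays 19, utility -19.
Bid 28: loses but pays 28, utility -28.
The best choice is 6 with utility -6.

6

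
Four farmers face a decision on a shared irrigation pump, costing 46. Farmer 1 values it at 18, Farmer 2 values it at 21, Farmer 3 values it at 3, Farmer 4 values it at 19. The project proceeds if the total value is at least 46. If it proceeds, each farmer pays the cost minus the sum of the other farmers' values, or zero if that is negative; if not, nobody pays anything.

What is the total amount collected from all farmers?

Total value 61 ≥ cost 46, so it is built.
Farmer 1: others sum to 43; max(0, 46 - 43) = 3.
Farmer 2: others sum to 40; max(0, 46 - 40) = 6.
Farmer 3: others sum to 58; max(0, 46 - 58) = 0.
Farmer 4: others sum to 42; max(0, 46 - 42) = 4.
Total collected = 3 + 6 + 0 + 4 = 13.

13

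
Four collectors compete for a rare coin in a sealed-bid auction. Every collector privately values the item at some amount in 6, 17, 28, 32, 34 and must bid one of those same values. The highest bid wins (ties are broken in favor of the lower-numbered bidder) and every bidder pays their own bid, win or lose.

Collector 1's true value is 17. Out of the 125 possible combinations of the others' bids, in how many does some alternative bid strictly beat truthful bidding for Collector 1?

Others bid (6, 6, 6): truth gives 0; bid 6 gives 11 > 0. Violating.
Others bid (6, 6, 28): truth gives -17; bid 6 gives -6 > -17. Violating.
Others bid (6, 6, 32): truth gives -17; bid 6 gives -6 > -17. Violating.
Others bid (6, 6, 34): truth gives -17; bid 6 gives -6 > -17. Violating.
Others bid (6, 6, 17): truth gives 0; no alternative beats it.
Others bid (6, 17, 6): truth gives 0; no alternative beats it.
(Checking all 125 profiles: 118 have a profitable deviation, 7 do not.)

118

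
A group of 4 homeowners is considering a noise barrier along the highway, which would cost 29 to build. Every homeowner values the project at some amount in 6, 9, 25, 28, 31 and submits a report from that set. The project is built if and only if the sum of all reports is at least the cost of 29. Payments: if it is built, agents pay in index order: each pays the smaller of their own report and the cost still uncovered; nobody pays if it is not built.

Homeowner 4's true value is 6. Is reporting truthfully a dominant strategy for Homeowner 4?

Yes

Check each profile of the others' reports and compare truth against every alternative report.
Others report (6, 6, 9): truth gives 0, best alternative gives -2.
Others report (6, 9, 6): truth gives 0, best alternative gives -2.
Others report (9, 6, 6): truth gives 0, best alternative gives -2.
Others report (6, 6, 25): truth gives 6, best alternative gives 6.
Others report (6, 6, 28): truth gives 6, best alternative gives 6.
Others report (6, 6, 31): truth gives 6, best alternative gives 6.
(Remaining 119 profiles checked similarly; truth is weakly best in each.)
In every case the truthful report is at least as good as any alternative, so it is a dominant strategy.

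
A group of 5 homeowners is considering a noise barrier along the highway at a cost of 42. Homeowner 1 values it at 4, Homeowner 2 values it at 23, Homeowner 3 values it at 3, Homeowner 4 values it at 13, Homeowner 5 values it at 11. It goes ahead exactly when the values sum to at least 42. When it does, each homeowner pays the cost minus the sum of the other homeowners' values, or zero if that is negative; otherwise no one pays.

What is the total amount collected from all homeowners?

12

Total value 54 ≥ cost 42, so it is built.
Homeowner 1: others sum to 50; max(0, 42 - 50) = 0.
Homeowner 2: others sum to 31; max(0, 42 - 31) = 11.
Homeowner 3: others sum to 51; max(0, 42 - 51) = 0.
Homeowner 4: others sum to 41; max(0, 42 - 41) = 1.
Homeowner 5: others sum to 43; max(0, 42 - 43) = 0.
Total collected = 0 + 11 + 0 + 1 + 0 = 12.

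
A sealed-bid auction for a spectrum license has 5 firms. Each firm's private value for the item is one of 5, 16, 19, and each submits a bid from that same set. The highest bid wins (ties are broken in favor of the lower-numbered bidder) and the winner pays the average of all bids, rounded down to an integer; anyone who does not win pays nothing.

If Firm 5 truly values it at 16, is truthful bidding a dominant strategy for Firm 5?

Consider the case where Firm 1 bids 5, Firm 2 bids 5, Firm 3 bids 5 and Firm 4 bids 16.
Truthful bid 16: loses, pays 0, utility 0.
Bid 19 instead: wins, pays 10, utility 16 - 10 = 6.
Since 6 > 0, bidding 19 is strictly better here, so truthful bidding is not dominant.

No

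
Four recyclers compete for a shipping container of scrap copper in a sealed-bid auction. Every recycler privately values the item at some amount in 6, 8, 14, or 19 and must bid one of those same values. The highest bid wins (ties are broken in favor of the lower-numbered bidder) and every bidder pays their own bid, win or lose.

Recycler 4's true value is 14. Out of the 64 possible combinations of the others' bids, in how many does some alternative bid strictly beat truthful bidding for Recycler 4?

57

Others bid (6, 6, 6): truth gives 0; bid 8 gives 6 > 0. Violating.
Others bid (6, 6, 14): truth gives -14; bid 19 gives -5 > -14. Violating.
Others bid (6, 6, 19): truth gives -14; bid 6 gives -6 > -14. Violating.
Others bid (6, 8, 14): truth gives -14; bid 19 gives -5 > -14. Violating.
Others bid (6, 6, 8): truth gives 0; no alternative beats it.
Others bid (6, 8, 6): truth gives 0; no alternative beats it.
(Checking all 64 profiles: 57 have a profitable deviation, 7 do not.)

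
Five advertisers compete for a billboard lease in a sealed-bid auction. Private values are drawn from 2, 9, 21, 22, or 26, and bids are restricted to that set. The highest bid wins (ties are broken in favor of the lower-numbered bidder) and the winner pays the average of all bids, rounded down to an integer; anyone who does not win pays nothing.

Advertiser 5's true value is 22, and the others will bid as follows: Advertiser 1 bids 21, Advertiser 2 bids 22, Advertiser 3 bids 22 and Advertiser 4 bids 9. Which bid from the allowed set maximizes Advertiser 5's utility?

26

Bid 2: loses, pays 0, utility 0.
Bid 9: loses, pays 0, utility 0.
Bid 21: loses, pays 0, utility 0.
Bid 22: loses, pays 0, utility 0.
Bid 26: wins, pays 20, utility 22 - 20 = 2.
The best choice is 26 with utility 2.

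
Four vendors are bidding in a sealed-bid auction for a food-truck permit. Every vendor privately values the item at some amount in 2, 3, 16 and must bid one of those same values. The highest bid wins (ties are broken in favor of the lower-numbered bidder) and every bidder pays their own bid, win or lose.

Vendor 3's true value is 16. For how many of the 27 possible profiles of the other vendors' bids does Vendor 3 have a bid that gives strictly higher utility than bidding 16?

17

Others bid (2, 2, 2): truth gives 0; bid 3 gives 13 > 0. Violating.
Others bid (2, 2, 3): truth gives 0; bid 3 gives 13 > 0. Violating.
Others bid (2, 16, 2): truth gives -16; bid 2 gives -2 > -16. Violating.
Others bid (2, 16, 3): truth gives -16; bid 2 gives -2 > -16. Violating.
Others bid (2, 2, 16): truth gives 0; no alternative beats it.
Others bid (2, 3, 2): truth gives 0; no alternative beats it.
(Checking all 27 profiles: 17 have a profitable deviation, 10 do not.)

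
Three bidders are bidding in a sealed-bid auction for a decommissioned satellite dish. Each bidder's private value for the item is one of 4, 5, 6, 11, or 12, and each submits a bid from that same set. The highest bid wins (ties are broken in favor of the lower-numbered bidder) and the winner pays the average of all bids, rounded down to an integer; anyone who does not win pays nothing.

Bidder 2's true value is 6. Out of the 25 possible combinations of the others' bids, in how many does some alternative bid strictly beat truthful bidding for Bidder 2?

Others bid (4, 5): truth gives 1; bid 5 gives 2 > 1. Violating.
Others bid (4, 4): truth gives 2; no alternative beats it.
Others bid (4, 6): truth gives 1; no alternative beats it.
(Checking all 25 profiles: 1 has a profitable deviation, 24 do not.)

1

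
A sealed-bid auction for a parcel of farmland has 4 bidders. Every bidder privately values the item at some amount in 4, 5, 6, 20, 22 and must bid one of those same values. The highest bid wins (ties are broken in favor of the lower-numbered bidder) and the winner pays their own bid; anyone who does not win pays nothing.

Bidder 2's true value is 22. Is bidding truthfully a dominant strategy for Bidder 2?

No

Consider the case where Bidder 1 bids 4, Bidder 3 bids 4 and Bidder 4 bids 4.
Truthful bid 22: wins, pays 22, utility 22 - 22 = 0.
Bid 5 instead: wins, pays 5, utility 22 - 5 = 17.
Since 17 > 0, bidding 5 is strictly better here, so truthful bidding is not dominant.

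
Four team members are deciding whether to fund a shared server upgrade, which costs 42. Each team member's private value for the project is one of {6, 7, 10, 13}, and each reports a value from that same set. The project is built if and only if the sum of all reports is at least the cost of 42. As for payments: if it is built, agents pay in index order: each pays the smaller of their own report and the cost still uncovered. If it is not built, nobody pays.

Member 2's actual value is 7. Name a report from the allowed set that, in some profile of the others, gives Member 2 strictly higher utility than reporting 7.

6

Suppose Member 1 reports 10, Member 3 reports 13 and Member 4 reports 13.
Report 7: project built, pays 7, utility 7 - 7 = 0.
Report 6: project built, pays 6, utility 7 - 6 = 1.
So reporting 6 beats truth here (1 > 0).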